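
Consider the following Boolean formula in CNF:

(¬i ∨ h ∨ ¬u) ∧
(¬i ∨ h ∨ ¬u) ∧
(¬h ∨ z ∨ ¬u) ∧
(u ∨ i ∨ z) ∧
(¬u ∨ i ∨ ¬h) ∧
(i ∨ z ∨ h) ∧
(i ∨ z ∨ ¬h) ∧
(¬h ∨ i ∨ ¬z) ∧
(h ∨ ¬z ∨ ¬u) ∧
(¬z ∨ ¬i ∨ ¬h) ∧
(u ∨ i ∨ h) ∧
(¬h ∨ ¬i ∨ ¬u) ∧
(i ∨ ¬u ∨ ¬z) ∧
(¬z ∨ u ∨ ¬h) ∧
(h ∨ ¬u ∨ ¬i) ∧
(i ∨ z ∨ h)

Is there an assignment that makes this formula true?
Yes

Yes, the formula is satisfiable.

One satisfying assignment is: i=True, u=False, z=False, h=False

Verification: With this assignment, all 16 clauses evaluate to true.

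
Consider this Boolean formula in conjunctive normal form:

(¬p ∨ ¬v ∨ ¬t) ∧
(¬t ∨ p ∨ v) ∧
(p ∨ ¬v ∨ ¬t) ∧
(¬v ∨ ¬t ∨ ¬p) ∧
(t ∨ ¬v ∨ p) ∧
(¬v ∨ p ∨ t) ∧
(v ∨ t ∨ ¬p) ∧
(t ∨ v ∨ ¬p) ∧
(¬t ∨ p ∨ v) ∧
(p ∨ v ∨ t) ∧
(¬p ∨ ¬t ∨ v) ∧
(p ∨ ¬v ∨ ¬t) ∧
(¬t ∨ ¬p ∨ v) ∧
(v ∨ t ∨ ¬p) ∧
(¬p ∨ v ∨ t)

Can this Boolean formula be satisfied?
Yes

Yes, the formula is satisfiable.

One satisfying assignment is: p=True, v=True, t=False

Verification: With this assignment, all 15 clauses evaluate to true.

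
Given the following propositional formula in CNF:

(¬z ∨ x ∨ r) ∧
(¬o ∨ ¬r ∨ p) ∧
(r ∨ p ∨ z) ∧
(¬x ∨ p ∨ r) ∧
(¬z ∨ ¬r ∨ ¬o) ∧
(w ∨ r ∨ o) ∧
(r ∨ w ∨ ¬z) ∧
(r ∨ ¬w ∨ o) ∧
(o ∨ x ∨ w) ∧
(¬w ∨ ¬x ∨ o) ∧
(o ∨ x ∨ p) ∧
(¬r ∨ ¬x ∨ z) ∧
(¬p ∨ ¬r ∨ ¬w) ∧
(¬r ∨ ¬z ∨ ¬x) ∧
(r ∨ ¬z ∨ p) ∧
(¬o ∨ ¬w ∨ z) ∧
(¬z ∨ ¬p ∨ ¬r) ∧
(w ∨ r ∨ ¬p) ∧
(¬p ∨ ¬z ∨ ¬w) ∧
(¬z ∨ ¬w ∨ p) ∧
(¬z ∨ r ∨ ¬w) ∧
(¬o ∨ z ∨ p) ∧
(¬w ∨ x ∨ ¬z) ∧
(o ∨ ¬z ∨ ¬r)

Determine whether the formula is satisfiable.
Yes

Yes, the formula is satisfiable.

One satisfying assignment is: r=True, w=False, z=False, x=False, o=True, p=True

Verification: With this assignment, all 24 clauses evaluate to true.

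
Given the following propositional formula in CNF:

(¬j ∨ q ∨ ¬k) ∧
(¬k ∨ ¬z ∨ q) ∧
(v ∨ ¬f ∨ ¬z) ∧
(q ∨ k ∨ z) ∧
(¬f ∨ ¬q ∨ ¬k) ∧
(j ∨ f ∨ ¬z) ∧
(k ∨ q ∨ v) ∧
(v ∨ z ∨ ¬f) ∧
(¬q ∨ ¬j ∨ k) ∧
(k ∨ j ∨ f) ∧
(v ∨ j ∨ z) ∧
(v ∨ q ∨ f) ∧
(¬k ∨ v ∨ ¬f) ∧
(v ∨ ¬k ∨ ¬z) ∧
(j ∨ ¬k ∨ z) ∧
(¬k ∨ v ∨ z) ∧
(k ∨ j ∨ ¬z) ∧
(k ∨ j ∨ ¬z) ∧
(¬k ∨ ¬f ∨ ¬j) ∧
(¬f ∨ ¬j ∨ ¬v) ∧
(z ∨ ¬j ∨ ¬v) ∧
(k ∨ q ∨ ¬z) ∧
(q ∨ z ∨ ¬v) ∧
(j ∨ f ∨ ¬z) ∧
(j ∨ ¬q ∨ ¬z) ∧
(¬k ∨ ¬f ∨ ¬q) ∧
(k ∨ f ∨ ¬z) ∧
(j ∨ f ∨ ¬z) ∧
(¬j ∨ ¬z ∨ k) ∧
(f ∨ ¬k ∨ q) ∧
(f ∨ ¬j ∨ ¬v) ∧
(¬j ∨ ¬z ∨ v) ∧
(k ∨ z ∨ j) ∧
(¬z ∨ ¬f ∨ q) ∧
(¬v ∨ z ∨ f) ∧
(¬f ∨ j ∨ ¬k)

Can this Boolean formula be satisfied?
No

No, the formula is not satisfiable.

No assignment of truth values to the variables can make all 36 clauses true simultaneously.

The formula is UNSAT (unsatisfiable).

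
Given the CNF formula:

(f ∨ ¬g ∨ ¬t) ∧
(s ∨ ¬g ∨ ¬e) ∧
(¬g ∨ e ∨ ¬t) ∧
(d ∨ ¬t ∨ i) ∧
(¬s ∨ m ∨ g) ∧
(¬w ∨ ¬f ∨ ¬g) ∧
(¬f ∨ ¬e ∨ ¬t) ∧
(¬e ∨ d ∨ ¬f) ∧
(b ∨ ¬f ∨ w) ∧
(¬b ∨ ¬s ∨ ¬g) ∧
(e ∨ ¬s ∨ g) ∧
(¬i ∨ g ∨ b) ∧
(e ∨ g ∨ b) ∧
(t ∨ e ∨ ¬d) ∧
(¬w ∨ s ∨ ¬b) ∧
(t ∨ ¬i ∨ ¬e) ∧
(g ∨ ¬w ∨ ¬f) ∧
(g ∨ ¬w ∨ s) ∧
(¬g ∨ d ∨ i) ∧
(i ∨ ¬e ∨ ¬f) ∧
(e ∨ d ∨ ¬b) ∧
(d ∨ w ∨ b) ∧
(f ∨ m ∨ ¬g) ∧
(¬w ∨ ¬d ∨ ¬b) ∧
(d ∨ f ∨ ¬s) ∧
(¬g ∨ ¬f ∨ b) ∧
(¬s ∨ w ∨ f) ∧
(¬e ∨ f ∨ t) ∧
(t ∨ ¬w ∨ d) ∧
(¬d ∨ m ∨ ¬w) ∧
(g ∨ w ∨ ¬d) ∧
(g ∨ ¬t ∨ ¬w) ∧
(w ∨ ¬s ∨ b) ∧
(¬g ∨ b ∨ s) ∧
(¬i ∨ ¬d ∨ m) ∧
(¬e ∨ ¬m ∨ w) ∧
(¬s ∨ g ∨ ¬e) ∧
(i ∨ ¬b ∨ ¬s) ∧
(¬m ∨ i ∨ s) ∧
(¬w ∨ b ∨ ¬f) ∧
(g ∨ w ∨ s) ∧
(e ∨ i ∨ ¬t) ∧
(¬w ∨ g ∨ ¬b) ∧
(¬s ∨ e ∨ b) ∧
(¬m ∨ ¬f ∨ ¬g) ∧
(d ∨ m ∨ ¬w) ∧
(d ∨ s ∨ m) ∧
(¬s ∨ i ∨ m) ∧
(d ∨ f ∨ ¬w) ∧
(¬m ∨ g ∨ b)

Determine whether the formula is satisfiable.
No

No, the formula is not satisfiable.

No assignment of truth values to the variables can make all 50 clauses true simultaneously.

The formula is UNSAT (unsatisfiable).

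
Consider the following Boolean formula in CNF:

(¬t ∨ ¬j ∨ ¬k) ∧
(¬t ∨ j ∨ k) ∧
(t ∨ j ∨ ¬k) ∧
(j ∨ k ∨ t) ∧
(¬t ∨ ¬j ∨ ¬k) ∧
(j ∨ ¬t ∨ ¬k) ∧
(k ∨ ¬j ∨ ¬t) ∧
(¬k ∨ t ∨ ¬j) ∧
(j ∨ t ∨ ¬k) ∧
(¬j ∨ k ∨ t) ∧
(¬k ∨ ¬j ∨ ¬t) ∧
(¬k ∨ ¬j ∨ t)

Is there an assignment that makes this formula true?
No

No, the formula is not satisfiable.

No assignment of truth values to the variables can make all 12 clauses true simultaneously.

The formula is UNSAT (unsatisfiable).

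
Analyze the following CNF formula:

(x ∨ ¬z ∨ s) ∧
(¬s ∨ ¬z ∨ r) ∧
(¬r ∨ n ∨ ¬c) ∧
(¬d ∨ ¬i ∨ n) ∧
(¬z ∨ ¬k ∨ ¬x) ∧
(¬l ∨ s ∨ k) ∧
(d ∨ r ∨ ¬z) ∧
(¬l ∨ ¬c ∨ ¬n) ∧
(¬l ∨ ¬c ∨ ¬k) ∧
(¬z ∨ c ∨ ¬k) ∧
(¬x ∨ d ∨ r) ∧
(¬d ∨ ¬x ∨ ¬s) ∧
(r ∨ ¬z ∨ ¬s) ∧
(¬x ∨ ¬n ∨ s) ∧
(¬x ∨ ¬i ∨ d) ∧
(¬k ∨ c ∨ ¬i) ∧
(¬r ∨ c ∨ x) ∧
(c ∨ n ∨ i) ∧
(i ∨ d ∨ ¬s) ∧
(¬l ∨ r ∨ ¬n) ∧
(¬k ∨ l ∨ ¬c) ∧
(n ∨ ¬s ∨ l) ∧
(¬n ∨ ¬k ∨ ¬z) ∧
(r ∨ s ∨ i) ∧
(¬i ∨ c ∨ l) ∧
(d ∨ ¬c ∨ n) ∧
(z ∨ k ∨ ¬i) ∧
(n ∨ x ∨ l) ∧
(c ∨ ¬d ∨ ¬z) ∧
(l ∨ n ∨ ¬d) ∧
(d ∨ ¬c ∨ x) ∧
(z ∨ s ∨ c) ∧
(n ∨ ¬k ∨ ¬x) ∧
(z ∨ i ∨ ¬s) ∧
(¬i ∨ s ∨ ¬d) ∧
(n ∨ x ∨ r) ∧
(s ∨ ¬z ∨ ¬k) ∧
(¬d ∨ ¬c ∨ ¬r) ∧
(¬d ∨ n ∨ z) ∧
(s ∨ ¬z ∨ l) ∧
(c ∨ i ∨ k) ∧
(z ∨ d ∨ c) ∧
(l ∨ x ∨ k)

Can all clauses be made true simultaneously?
No

No, the formula is not satisfiable.

No assignment of truth values to the variables can make all 43 clauses true simultaneously.

The formula is UNSAT (unsatisfiable).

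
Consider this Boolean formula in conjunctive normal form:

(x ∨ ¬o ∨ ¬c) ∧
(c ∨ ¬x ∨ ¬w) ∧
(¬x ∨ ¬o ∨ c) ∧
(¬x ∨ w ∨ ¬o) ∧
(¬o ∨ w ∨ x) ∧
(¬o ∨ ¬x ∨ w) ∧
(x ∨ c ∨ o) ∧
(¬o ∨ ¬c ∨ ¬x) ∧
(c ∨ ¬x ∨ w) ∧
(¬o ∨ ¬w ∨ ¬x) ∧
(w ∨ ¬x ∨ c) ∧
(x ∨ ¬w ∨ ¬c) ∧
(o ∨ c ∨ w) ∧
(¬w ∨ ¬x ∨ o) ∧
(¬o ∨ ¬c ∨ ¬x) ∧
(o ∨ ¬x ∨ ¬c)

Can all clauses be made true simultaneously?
Yes

Yes, the formula is satisfiable.

One satisfying assignment is: w=False, x=False, o=False, c=True

Verification: With this assignment, all 16 clauses evaluate to true.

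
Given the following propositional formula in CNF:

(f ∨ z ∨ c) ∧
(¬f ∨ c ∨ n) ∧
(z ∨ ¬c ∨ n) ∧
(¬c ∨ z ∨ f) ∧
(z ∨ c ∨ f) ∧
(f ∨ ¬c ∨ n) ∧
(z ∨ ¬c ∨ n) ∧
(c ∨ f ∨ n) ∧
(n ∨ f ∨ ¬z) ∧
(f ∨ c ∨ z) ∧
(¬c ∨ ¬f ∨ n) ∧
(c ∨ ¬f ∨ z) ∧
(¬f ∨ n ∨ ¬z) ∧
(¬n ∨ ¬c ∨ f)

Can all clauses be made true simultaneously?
Yes

Yes, the formula is satisfiable.

One satisfying assignment is: n=True, c=False, f=True, z=True

Verification: With this assignment, all 14 clauses evaluate to true.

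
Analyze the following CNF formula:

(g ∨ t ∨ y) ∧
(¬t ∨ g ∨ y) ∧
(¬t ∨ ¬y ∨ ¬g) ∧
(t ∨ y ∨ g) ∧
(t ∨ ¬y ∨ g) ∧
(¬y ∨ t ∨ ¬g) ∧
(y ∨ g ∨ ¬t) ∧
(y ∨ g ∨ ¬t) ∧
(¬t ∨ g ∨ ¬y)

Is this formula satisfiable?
Yes

Yes, the formula is satisfiable.

One satisfying assignment is: y=False, g=True, t=False

Verification: With this assignment, all 9 clauses evaluate to true.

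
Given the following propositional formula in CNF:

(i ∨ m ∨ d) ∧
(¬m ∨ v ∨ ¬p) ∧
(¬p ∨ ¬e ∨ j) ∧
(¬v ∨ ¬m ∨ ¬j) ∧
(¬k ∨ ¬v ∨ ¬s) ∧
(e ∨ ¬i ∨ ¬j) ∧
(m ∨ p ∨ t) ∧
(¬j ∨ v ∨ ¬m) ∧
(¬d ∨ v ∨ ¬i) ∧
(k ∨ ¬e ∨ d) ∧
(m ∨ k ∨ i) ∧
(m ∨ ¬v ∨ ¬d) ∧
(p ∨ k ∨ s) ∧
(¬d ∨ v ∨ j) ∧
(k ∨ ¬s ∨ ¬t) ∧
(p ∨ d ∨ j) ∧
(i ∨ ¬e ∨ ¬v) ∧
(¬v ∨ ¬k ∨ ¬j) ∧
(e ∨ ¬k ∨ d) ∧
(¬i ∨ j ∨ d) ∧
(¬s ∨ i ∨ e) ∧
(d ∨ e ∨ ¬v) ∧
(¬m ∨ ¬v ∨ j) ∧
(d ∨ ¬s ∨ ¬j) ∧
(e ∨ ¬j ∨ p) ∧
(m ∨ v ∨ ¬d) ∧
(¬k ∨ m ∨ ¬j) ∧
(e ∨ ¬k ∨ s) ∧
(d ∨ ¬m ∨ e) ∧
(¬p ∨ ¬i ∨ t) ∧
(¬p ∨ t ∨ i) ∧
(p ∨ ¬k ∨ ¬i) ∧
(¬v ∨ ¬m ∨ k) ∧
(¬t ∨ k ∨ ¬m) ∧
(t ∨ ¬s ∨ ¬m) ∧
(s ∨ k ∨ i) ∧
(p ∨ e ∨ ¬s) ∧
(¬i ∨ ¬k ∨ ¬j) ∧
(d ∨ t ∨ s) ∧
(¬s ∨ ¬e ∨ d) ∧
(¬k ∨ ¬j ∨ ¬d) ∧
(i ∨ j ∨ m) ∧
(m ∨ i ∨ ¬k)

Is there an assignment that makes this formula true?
No

No, the formula is not satisfiable.

No assignment of truth values to the variables can make all 43 clauses true simultaneously.

The formula is UNSAT (unsatisfiable).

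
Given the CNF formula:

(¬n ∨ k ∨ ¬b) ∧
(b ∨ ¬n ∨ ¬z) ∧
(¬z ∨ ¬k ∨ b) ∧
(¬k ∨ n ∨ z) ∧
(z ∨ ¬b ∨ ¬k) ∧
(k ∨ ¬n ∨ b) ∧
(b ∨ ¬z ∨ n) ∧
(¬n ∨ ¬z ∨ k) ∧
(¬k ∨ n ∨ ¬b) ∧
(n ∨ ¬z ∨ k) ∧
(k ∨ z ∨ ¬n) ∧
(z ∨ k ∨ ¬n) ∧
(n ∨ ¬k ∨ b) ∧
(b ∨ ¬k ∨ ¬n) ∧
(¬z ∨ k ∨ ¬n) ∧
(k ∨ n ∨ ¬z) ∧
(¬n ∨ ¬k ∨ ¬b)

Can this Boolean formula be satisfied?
Yes

Yes, the formula is satisfiable.

One satisfying assignment is: k=False, z=False, b=False, n=False

Verification: With this assignment, all 17 clauses evaluate to true.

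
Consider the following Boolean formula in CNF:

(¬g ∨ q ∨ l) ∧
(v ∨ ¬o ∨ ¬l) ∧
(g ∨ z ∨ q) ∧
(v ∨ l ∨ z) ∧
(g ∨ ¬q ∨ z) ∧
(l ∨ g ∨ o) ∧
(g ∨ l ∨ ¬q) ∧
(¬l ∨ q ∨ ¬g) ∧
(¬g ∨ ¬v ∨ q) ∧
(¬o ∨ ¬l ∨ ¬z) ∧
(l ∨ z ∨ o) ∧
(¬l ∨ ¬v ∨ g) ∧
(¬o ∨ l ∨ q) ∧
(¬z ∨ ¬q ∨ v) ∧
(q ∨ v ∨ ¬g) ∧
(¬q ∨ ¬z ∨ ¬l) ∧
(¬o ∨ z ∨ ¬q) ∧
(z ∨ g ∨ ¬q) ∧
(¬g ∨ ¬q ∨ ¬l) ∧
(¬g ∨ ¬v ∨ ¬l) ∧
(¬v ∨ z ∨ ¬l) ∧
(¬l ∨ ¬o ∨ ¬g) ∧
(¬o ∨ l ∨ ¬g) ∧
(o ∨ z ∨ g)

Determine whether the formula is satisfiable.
Yes

Yes, the formula is satisfiable.

One satisfying assignment is: g=False, q=False, l=True, z=True, v=False, o=False

Verification: With this assignment, all 24 clauses evaluate to true.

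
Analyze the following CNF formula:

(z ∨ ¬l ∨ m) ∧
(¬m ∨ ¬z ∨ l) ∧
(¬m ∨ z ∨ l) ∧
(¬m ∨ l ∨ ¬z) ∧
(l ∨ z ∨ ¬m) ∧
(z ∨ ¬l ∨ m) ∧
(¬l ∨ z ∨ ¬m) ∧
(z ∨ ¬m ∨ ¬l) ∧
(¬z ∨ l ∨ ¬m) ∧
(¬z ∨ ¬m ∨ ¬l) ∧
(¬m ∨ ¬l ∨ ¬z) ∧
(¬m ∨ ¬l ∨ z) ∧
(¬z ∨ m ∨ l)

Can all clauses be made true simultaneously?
Yes

Yes, the formula is satisfiable.

One satisfying assignment is: l=False, z=False, m=False

Verification: With this assignment, all 13 clauses evaluate to true.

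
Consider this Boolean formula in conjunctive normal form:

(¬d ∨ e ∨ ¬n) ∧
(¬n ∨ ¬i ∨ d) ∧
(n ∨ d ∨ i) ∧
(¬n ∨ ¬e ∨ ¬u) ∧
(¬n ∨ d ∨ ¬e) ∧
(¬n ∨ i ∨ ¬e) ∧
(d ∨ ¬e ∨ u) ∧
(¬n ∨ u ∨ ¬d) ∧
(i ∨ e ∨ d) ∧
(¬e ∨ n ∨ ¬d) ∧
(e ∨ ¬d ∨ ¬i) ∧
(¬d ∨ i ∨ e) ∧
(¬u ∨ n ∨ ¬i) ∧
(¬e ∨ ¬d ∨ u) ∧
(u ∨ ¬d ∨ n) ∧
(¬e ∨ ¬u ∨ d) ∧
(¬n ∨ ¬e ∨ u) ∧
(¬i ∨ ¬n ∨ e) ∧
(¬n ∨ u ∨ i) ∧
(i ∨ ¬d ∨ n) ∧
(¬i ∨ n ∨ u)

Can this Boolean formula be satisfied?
No

No, the formula is not satisfiable.

No assignment of truth values to the variables can make all 21 clauses true simultaneously.

The formula is UNSAT (unsatisfiable).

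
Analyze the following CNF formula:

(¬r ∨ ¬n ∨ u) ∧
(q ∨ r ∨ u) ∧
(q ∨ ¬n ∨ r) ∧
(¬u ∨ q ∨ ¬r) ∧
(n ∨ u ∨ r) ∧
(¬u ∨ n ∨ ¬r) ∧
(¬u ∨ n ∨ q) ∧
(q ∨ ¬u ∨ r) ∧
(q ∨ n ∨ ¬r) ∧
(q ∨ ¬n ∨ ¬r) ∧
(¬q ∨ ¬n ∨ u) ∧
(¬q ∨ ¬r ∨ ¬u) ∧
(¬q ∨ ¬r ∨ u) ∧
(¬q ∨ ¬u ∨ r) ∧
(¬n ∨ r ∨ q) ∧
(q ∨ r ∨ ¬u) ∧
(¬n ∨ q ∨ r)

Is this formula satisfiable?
No

No, the formula is not satisfiable.

No assignment of truth values to the variables can make all 17 clauses true simultaneously.

The formula is UNSAT (unsatisfiable).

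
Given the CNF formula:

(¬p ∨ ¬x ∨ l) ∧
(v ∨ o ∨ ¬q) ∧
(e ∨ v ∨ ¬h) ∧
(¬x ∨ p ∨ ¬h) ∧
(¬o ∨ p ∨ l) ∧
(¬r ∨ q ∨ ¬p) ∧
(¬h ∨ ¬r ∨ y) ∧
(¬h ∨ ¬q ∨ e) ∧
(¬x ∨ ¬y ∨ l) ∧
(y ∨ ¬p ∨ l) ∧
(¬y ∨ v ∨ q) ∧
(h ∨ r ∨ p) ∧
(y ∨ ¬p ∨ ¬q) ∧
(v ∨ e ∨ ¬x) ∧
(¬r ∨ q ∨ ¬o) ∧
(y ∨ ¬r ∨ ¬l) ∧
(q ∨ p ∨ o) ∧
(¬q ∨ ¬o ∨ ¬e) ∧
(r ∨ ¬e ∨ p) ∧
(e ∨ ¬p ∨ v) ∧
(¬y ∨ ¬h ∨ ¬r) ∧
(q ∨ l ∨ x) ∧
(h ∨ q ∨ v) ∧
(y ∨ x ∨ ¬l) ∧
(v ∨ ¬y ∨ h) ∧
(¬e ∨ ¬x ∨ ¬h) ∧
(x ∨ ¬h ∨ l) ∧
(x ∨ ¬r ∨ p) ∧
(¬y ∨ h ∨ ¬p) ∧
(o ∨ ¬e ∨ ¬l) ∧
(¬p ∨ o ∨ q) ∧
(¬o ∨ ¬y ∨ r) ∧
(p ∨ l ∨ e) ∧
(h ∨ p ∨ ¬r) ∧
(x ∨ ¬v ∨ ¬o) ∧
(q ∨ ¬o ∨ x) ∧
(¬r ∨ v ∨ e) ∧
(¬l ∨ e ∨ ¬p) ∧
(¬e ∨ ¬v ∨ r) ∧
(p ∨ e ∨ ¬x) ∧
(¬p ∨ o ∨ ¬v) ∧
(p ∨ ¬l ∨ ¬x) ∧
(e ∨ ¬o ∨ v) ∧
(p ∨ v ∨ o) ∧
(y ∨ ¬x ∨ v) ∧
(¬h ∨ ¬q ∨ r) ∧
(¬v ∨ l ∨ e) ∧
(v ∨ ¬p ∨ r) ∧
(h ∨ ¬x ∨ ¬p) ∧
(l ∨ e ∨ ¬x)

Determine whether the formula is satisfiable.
No

No, the formula is not satisfiable.

No assignment of truth values to the variables can make all 50 clauses true simultaneously.

The formula is UNSAT (unsatisfiable).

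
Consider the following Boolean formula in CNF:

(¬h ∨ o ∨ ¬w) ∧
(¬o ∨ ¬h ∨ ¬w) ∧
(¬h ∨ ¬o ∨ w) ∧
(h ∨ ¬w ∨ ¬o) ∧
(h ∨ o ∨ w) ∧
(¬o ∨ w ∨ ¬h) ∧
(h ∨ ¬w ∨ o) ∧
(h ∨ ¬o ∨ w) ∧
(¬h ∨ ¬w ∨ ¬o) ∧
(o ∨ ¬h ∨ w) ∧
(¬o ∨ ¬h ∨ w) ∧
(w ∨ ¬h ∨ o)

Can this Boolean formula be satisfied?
No

No, the formula is not satisfiable.

No assignment of truth values to the variables can make all 12 clauses true simultaneously.

The formula is UNSAT (unsatisfiable).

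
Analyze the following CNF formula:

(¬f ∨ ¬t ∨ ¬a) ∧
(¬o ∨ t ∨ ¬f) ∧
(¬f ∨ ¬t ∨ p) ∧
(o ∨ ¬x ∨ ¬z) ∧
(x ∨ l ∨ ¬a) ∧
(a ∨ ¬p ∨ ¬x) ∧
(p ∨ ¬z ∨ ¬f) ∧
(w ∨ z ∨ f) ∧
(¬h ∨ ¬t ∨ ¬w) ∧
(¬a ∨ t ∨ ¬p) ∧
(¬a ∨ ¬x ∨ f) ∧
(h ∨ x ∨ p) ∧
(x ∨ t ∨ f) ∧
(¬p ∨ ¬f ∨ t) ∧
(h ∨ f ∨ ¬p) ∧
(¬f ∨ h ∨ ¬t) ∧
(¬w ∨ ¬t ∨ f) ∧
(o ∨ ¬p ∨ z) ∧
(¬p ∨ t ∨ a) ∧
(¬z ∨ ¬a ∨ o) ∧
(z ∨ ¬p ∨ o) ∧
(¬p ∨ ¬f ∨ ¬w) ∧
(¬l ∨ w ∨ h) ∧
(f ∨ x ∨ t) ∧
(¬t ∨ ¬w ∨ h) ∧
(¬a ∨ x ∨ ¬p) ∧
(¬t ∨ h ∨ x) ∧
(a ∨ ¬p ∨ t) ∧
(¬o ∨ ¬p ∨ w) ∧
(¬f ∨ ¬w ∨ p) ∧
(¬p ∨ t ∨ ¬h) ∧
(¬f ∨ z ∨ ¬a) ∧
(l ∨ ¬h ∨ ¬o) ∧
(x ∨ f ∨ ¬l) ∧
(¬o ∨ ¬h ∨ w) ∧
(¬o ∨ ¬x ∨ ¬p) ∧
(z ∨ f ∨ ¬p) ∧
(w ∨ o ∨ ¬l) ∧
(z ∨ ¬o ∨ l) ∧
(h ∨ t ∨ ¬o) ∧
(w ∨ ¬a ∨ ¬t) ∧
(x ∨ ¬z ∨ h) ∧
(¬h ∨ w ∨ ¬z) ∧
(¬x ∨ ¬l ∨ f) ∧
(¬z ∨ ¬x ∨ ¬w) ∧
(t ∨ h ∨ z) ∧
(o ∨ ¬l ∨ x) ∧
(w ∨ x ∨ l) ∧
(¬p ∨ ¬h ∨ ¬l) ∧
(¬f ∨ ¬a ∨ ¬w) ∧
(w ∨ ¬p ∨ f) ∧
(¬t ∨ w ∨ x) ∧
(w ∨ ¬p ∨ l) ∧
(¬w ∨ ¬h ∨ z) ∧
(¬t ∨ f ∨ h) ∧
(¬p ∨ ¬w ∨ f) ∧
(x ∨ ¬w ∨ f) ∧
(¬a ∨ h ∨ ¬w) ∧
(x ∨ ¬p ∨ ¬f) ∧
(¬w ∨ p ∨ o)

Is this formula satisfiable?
Yes

Yes, the formula is satisfiable.

One satisfying assignment is: x=True, t=False, h=True, l=False, w=False, p=False, f=True, a=False, o=False, z=False

Verification: With this assignment, all 60 clauses evaluate to true.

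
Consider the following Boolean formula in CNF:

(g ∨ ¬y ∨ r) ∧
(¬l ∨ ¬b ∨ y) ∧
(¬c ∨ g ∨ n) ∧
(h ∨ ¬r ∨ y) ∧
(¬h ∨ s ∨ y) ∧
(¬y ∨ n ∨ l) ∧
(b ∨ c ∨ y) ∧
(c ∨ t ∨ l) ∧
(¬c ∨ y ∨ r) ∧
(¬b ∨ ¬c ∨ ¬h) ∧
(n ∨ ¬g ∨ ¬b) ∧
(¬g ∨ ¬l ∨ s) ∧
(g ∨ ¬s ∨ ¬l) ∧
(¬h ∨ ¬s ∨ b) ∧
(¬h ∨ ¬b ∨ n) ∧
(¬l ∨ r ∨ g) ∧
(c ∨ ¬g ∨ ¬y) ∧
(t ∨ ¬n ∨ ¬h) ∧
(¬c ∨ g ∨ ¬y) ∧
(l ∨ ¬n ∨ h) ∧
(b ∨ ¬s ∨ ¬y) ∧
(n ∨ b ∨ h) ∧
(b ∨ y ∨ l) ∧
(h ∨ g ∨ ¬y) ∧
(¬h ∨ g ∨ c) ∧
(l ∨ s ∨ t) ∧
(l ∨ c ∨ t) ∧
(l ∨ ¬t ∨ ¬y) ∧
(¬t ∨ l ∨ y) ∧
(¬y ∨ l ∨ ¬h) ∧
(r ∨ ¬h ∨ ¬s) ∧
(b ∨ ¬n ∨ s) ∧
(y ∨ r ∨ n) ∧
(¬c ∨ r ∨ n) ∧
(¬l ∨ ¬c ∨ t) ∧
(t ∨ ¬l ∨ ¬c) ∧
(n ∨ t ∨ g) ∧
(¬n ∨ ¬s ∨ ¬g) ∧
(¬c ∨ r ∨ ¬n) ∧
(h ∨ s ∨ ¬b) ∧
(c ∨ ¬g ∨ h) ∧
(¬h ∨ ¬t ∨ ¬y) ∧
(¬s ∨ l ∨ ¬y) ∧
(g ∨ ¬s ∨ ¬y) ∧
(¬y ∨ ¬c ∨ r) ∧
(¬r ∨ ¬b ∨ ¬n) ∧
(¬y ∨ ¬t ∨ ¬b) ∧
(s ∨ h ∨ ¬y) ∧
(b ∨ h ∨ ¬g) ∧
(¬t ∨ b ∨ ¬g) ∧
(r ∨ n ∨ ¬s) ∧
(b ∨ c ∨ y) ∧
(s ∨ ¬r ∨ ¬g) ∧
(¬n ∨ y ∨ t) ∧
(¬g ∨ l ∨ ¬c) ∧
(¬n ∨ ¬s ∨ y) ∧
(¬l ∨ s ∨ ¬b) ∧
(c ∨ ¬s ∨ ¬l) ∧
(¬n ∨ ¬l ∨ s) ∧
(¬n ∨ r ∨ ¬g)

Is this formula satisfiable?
No

No, the formula is not satisfiable.

No assignment of truth values to the variables can make all 60 clauses true simultaneously.

The formula is UNSAT (unsatisfiable).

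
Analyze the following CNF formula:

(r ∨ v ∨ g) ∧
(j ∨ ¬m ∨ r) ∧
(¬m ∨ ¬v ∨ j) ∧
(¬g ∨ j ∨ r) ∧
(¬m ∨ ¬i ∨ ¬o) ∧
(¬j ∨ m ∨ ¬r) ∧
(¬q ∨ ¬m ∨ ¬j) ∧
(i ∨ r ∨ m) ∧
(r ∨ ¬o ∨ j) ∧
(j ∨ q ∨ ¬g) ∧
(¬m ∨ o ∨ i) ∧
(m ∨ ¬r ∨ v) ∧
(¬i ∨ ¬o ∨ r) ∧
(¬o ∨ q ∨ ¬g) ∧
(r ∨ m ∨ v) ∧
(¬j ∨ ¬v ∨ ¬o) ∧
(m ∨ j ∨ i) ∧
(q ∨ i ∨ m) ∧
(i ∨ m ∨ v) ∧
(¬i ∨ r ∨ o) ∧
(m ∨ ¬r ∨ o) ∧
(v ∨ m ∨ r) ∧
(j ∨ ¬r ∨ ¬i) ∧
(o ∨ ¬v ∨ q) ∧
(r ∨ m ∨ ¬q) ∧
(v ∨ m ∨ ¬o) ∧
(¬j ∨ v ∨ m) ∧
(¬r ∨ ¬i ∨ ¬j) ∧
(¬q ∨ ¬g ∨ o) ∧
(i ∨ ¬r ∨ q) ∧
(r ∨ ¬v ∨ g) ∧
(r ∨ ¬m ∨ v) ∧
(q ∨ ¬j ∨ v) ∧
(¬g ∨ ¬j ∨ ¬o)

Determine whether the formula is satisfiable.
Yes

Yes, the formula is satisfiable.

One satisfying assignment is: m=True, v=False, i=False, j=False, o=True, r=True, g=False, q=True

Verification: With this assignment, all 34 clauses evaluate to true.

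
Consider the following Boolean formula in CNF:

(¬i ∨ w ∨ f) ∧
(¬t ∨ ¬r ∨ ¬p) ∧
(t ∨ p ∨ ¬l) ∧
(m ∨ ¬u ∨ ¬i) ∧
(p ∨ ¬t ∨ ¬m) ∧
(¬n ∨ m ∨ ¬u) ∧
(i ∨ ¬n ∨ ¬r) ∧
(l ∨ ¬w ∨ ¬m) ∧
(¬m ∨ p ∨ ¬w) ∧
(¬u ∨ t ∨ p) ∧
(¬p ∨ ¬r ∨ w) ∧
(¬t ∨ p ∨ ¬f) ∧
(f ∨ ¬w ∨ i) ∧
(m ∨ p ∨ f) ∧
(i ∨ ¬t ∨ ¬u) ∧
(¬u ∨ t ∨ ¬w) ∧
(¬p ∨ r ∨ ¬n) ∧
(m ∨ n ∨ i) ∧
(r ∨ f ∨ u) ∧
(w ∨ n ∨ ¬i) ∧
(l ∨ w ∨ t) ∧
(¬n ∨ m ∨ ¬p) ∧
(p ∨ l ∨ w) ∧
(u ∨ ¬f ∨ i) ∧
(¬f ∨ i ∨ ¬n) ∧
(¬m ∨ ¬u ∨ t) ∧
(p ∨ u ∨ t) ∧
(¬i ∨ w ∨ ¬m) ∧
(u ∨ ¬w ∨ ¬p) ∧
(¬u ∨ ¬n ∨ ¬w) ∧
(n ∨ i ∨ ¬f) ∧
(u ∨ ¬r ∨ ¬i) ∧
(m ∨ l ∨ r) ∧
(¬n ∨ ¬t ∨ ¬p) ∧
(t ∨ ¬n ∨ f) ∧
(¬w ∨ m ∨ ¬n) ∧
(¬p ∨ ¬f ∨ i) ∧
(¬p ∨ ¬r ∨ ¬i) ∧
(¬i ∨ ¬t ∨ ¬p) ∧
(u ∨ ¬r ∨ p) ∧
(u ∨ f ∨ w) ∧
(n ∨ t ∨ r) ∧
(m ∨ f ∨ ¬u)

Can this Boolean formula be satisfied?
No

No, the formula is not satisfiable.

No assignment of truth values to the variables can make all 43 clauses true simultaneously.

The formula is UNSAT (unsatisfiable).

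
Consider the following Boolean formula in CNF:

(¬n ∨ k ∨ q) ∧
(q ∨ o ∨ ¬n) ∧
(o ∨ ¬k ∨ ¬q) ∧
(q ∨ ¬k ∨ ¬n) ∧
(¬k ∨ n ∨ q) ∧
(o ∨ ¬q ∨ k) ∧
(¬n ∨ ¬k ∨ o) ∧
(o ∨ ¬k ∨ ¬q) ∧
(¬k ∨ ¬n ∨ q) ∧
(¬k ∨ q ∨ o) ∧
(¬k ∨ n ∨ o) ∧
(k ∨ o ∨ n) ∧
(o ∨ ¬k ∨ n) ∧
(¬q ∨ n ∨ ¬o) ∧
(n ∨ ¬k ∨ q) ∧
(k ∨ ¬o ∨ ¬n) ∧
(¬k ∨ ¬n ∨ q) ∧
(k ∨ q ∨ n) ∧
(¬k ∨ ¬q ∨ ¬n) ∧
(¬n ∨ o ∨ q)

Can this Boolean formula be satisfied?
No

No, the formula is not satisfiable.

No assignment of truth values to the variables can make all 20 clauses true simultaneously.

The formula is UNSAT (unsatisfiable).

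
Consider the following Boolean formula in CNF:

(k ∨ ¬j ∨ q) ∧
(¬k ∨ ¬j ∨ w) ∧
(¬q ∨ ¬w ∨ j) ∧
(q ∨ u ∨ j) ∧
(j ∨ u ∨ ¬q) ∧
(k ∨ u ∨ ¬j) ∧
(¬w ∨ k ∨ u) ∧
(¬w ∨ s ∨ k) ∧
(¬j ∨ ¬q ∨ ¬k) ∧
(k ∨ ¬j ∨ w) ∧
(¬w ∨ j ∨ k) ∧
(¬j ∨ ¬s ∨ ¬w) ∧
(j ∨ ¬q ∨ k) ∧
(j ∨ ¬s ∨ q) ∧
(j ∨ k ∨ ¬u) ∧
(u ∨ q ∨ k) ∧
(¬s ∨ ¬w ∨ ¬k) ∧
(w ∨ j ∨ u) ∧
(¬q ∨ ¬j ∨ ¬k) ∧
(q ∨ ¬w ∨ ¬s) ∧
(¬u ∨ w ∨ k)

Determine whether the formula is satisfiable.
Yes

Yes, the formula is satisfiable.

One satisfying assignment is: k=True, u=False, s=False, j=True, w=True, q=False

Verification: With this assignment, all 21 clauses evaluate to true.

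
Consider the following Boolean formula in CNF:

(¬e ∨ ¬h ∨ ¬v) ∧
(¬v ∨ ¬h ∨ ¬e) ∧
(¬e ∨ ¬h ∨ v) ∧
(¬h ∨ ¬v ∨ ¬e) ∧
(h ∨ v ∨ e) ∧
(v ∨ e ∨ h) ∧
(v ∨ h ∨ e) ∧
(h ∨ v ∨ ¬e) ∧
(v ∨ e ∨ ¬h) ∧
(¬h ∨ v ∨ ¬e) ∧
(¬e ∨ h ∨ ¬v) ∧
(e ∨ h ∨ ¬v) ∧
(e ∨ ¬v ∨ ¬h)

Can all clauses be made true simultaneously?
No

No, the formula is not satisfiable.

No assignment of truth values to the variables can make all 13 clauses true simultaneously.

The formula is UNSAT (unsatisfiable).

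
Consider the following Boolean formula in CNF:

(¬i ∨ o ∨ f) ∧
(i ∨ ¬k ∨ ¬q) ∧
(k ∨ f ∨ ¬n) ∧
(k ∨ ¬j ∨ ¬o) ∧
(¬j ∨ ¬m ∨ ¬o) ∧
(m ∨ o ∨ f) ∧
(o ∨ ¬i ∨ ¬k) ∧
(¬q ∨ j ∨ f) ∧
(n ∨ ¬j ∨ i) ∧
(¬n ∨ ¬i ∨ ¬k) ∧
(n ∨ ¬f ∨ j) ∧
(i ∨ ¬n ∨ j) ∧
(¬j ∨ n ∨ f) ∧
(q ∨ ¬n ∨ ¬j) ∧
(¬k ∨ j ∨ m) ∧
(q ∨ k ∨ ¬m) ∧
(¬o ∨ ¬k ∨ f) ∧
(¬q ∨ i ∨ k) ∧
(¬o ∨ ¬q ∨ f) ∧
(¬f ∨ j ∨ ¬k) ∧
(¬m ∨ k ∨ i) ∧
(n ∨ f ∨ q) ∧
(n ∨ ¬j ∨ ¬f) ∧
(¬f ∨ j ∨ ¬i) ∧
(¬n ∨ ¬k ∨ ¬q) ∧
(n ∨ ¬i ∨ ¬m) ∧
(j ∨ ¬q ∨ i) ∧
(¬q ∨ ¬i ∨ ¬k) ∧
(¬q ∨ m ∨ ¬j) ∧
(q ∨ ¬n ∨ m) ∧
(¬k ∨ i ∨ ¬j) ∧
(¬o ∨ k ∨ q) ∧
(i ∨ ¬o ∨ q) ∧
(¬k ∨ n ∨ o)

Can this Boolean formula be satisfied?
Yes

Yes, the formula is satisfiable.

One satisfying assignment is: j=True, m=True, n=True, q=True, o=False, k=False, f=True, i=True

Verification: With this assignment, all 34 clauses evaluate to true.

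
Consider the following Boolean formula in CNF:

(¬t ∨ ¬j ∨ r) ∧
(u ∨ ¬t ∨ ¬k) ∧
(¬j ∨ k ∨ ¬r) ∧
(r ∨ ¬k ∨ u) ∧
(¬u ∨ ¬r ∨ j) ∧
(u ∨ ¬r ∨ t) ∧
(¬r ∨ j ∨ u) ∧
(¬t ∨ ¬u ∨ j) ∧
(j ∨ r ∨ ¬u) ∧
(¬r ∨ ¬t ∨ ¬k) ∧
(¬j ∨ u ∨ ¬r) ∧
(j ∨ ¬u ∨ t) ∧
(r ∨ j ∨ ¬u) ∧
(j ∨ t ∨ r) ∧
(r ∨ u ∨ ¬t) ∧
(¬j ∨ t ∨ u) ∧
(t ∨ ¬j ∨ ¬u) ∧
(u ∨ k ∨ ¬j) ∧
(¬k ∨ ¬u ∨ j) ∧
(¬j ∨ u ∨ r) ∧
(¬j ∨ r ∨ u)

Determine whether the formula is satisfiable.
No

No, the formula is not satisfiable.

No assignment of truth values to the variables can make all 21 clauses true simultaneously.

The formula is UNSAT (unsatisfiable).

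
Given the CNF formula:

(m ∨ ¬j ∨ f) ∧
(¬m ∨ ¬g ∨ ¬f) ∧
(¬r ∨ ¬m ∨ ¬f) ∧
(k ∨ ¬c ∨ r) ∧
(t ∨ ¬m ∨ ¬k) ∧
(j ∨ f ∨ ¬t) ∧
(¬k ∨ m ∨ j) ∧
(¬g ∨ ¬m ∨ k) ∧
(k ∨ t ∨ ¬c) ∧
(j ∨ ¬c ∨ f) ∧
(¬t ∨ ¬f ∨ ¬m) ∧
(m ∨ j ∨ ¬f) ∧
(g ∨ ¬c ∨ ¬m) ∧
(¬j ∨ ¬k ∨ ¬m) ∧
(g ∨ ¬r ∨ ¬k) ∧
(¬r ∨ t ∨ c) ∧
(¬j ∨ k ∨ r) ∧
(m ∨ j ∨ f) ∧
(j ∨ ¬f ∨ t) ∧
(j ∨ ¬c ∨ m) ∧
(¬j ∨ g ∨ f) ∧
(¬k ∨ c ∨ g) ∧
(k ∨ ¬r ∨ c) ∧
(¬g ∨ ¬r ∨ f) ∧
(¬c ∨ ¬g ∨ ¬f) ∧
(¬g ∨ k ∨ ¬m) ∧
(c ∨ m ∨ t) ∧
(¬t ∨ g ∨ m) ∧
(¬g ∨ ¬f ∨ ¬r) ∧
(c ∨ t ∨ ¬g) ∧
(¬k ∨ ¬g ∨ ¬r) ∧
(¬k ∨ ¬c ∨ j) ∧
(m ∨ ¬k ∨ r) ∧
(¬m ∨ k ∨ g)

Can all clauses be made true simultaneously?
No

No, the formula is not satisfiable.

No assignment of truth values to the variables can make all 34 clauses true simultaneously.

The formula is UNSAT (unsatisfiable).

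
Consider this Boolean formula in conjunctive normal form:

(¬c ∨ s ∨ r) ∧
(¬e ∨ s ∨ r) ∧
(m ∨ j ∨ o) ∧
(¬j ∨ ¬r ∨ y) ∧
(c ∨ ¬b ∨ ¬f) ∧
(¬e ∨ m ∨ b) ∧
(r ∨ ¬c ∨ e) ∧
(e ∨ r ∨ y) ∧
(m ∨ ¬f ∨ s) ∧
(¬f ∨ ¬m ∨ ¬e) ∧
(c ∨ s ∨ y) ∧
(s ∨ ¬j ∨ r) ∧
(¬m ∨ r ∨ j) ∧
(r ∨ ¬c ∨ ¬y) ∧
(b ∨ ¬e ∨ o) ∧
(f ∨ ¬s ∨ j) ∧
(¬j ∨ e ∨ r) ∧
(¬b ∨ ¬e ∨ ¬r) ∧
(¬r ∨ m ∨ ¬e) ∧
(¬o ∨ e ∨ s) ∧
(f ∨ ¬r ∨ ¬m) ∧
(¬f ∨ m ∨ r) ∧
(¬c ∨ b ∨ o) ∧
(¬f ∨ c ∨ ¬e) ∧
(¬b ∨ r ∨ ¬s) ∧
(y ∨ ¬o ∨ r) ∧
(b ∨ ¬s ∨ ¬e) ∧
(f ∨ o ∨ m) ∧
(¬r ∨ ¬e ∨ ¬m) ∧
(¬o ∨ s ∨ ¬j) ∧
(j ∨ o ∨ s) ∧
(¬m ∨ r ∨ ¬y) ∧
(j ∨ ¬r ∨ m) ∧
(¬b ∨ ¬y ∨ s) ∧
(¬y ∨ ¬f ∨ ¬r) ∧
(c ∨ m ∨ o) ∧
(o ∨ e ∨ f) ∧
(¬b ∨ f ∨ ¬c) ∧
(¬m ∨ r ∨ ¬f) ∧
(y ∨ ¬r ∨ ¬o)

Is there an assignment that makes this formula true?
Yes

Yes, the formula is satisfiable.

One satisfying assignment is: j=False, y=False, m=True, r=True, b=False, s=True, o=False, e=False, c=False, f=True

Verification: With this assignment, all 40 clauses evaluate to true.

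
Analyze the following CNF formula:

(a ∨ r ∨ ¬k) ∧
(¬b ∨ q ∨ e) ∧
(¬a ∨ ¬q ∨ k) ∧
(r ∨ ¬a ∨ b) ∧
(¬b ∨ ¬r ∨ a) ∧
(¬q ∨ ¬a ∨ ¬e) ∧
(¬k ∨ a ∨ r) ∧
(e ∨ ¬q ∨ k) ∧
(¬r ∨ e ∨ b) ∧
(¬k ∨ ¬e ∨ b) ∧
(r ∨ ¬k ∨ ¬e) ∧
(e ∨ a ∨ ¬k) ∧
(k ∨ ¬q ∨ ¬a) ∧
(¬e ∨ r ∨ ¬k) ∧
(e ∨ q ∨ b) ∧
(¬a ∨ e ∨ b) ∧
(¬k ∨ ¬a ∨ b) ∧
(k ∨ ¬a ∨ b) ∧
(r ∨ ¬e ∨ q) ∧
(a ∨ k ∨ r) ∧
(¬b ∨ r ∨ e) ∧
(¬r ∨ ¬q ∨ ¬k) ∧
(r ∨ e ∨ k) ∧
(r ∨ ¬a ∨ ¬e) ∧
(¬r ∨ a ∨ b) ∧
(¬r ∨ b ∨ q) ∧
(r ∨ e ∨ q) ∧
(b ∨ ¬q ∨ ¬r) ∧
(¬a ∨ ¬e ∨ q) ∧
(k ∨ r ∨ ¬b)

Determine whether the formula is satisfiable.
No

No, the formula is not satisfiable.

No assignment of truth values to the variables can make all 30 clauses true simultaneously.

The formula is UNSAT (unsatisfiable).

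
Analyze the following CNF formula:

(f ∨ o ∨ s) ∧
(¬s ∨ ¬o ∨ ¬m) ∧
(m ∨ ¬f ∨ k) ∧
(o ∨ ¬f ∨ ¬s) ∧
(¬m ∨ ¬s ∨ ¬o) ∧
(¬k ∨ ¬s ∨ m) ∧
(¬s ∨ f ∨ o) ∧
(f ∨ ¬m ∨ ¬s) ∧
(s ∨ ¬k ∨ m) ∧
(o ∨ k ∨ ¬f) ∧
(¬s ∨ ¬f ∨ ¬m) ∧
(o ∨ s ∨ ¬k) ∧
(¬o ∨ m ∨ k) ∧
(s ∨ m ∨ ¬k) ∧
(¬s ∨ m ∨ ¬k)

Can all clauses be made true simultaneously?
Yes

Yes, the formula is satisfiable.

One satisfying assignment is: k=False, s=False, o=True, m=True, f=False

Verification: With this assignment, all 15 clauses evaluate to true.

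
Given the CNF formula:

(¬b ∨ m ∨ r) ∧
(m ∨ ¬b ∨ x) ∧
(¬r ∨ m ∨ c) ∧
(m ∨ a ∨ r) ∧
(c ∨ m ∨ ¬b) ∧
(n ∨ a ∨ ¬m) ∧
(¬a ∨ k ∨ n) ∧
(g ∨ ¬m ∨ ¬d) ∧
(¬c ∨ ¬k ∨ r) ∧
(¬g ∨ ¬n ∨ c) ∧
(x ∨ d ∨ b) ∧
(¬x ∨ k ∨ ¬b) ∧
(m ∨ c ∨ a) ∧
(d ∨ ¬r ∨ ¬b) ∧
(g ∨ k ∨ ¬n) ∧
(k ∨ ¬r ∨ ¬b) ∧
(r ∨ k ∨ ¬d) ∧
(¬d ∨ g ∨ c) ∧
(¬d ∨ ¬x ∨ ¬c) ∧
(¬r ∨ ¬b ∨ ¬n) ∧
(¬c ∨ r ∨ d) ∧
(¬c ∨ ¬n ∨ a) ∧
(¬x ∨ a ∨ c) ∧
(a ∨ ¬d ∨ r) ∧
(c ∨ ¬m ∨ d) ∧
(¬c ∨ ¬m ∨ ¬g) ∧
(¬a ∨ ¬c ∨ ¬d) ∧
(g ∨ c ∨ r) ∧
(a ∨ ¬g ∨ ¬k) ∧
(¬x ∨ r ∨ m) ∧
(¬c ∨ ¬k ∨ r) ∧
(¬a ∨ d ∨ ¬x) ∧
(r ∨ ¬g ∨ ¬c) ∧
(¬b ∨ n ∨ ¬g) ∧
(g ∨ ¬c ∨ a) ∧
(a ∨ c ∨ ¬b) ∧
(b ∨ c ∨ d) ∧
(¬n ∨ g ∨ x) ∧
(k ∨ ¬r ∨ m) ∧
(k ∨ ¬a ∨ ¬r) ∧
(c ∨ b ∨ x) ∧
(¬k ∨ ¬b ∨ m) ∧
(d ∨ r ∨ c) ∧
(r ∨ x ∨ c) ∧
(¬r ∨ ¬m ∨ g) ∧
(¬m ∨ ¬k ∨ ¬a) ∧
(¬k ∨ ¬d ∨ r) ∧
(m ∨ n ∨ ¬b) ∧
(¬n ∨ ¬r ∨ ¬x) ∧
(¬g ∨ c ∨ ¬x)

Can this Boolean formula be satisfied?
No

No, the formula is not satisfiable.

No assignment of truth values to the variables can make all 50 clauses true simultaneously.

The formula is UNSAT (unsatisfiable).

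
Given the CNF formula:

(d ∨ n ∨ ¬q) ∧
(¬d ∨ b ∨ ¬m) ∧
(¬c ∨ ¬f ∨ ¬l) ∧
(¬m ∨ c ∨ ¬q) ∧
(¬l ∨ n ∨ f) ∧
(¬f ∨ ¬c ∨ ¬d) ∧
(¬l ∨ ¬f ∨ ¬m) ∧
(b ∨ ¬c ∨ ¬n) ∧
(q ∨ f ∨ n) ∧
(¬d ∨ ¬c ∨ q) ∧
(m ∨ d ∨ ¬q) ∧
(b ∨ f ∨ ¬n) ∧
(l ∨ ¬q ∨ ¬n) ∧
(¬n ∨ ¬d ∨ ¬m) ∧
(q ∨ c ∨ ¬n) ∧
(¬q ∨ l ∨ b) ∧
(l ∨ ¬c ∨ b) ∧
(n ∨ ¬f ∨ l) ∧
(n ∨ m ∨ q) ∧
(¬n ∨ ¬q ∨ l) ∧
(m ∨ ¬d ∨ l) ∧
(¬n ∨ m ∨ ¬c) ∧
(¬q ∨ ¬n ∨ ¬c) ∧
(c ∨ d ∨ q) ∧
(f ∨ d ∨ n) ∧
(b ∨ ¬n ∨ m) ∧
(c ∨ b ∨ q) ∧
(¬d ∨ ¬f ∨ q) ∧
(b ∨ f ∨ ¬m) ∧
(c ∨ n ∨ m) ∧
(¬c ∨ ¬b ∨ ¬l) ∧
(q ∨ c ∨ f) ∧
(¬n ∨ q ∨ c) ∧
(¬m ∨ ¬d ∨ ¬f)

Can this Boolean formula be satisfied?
Yes

Yes, the formula is satisfiable.

One satisfying assignment is: n=True, l=True, f=False, b=True, c=False, q=True, d=True, m=False

Verification: With this assignment, all 34 clauses evaluate to true.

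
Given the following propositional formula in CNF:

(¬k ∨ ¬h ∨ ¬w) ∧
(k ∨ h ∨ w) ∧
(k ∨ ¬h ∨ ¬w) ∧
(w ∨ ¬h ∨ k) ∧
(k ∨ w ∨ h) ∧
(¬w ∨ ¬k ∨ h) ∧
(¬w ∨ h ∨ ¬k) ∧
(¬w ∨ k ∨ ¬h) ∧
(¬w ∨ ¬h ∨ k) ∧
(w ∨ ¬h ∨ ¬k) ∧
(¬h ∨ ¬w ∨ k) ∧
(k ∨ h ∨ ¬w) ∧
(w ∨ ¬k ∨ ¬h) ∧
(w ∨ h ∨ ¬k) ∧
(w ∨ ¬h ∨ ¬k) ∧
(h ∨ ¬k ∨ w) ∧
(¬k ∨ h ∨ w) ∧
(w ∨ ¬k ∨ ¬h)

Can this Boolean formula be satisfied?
No

No, the formula is not satisfiable.

No assignment of truth values to the variables can make all 18 clauses true simultaneously.

The formula is UNSAT (unsatisfiable).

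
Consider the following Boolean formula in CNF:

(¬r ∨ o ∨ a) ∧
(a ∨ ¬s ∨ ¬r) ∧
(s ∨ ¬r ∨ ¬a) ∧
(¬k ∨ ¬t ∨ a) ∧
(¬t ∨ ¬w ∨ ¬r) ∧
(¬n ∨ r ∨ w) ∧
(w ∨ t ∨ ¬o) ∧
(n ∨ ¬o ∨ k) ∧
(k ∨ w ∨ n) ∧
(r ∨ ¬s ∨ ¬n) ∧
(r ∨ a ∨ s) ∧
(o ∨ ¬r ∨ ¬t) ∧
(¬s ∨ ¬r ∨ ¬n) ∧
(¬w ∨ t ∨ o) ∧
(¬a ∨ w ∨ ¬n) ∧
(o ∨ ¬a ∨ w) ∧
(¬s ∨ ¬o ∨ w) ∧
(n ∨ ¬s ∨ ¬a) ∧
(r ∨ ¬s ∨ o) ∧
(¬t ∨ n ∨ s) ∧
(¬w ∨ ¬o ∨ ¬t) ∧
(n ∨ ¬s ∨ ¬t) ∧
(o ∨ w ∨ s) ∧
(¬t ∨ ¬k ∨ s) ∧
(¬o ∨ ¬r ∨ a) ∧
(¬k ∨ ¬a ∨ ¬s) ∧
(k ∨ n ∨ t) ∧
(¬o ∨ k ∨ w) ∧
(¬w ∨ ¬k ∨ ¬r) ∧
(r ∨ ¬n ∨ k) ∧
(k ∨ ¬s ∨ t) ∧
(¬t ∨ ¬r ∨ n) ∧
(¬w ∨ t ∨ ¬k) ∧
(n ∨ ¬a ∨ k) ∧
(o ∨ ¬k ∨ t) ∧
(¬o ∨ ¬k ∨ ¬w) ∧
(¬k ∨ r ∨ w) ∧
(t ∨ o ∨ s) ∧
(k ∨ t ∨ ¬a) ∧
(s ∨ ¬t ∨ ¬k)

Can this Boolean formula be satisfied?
No

No, the formula is not satisfiable.

No assignment of truth values to the variables can make all 40 clauses true simultaneously.

The formula is UNSAT (unsatisfiable).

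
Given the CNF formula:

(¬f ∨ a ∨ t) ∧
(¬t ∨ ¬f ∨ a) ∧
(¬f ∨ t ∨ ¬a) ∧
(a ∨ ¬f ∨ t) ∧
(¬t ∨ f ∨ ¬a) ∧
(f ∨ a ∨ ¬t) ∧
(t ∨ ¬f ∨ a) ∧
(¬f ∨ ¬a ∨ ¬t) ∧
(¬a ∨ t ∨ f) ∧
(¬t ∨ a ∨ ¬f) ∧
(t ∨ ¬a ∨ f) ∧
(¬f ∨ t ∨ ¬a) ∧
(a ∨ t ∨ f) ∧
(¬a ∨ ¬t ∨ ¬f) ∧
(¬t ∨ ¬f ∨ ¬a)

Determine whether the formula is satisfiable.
No

No, the formula is not satisfiable.

No assignment of truth values to the variables can make all 15 clauses true simultaneously.

The formula is UNSAT (unsatisfiable).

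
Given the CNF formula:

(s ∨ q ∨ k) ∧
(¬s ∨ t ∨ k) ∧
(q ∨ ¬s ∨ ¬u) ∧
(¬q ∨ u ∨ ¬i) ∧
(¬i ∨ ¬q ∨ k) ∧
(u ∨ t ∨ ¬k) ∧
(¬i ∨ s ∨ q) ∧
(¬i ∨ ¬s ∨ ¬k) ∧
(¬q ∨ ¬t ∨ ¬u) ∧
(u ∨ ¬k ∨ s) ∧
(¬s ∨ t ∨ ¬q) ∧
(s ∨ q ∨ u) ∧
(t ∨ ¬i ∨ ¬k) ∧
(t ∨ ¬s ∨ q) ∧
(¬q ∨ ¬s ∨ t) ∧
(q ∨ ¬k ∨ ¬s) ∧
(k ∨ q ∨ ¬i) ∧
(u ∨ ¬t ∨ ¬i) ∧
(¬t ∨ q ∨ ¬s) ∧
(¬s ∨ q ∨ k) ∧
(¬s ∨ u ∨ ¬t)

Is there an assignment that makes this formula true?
Yes

Yes, the formula is satisfiable.

One satisfying assignment is: t=False, u=False, q=True, k=False, s=False, i=False

Verification: With this assignment, all 21 clauses evaluate to true.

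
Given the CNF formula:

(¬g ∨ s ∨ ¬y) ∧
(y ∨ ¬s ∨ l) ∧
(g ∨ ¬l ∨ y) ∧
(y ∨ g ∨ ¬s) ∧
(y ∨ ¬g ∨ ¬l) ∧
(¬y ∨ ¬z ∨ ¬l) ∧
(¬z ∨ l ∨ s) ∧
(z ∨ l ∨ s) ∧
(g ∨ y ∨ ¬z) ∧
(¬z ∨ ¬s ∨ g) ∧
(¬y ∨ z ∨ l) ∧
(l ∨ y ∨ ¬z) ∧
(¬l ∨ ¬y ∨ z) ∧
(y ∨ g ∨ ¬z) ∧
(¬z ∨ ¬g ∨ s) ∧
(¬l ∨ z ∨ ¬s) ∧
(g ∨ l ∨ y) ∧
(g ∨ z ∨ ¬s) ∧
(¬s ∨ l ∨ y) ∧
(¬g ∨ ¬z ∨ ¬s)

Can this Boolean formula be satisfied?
No

No, the formula is not satisfiable.

No assignment of truth values to the variables can make all 20 clauses true simultaneously.

The formula is UNSAT (unsatisfiable).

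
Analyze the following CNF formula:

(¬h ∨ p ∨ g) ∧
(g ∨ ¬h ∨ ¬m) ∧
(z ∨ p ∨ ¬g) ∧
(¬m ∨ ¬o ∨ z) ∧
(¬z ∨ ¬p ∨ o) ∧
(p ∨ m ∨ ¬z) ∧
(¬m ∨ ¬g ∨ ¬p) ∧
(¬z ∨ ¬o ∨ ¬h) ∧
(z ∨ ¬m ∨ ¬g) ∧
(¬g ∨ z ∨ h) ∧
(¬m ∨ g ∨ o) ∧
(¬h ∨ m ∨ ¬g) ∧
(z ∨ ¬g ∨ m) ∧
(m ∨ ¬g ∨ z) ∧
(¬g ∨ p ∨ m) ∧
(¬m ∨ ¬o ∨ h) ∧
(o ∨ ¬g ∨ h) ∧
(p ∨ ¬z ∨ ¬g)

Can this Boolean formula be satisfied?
Yes

Yes, the formula is satisfiable.

One satisfying assignment is: h=False, z=False, g=False, p=False, m=False, o=False

Verification: With this assignment, all 18 clauses evaluate to true.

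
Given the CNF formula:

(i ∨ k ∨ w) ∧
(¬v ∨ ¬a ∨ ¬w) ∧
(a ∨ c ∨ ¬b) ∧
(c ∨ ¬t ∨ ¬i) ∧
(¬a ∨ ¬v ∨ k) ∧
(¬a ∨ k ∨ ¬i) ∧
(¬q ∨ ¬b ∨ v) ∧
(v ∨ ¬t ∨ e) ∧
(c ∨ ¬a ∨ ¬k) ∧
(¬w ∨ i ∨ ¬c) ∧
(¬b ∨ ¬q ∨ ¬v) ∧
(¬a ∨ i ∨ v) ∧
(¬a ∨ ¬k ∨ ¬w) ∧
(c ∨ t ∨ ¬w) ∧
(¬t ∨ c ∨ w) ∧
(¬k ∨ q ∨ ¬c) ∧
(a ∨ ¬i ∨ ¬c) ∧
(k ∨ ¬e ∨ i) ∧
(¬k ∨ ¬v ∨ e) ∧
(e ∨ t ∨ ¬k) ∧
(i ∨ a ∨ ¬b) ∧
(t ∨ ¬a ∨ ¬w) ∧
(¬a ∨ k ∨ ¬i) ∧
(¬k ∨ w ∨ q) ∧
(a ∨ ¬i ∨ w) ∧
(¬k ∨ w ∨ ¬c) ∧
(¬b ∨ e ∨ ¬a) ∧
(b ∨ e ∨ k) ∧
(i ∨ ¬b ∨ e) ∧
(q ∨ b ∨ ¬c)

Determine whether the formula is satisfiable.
Yes

Yes, the formula is satisfiable.

One satisfying assignment is: t=False, v=False, b=False, i=False, c=False, e=True, k=True, a=False, q=True, w=False

Verification: With this assignment, all 30 clauses evaluate to true.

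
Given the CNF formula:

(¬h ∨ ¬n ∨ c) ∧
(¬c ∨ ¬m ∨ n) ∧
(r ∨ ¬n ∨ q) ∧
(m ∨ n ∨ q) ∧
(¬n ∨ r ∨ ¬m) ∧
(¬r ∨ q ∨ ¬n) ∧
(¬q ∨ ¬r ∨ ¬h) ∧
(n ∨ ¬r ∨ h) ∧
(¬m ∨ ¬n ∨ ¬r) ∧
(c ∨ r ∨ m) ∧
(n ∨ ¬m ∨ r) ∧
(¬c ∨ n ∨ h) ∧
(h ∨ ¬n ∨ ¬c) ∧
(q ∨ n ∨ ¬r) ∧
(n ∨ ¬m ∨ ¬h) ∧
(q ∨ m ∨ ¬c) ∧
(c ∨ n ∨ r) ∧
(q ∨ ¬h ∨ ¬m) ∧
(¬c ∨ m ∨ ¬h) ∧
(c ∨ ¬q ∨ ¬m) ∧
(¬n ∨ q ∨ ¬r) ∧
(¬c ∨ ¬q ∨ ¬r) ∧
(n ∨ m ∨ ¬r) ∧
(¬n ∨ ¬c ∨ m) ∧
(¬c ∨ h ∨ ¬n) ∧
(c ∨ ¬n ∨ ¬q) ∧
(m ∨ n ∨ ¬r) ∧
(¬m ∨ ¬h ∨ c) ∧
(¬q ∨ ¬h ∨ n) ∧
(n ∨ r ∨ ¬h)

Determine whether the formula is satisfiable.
No

No, the formula is not satisfiable.

No assignment of truth values to the variables can make all 30 clauses true simultaneously.

The formula is UNSAT (unsatisfiable).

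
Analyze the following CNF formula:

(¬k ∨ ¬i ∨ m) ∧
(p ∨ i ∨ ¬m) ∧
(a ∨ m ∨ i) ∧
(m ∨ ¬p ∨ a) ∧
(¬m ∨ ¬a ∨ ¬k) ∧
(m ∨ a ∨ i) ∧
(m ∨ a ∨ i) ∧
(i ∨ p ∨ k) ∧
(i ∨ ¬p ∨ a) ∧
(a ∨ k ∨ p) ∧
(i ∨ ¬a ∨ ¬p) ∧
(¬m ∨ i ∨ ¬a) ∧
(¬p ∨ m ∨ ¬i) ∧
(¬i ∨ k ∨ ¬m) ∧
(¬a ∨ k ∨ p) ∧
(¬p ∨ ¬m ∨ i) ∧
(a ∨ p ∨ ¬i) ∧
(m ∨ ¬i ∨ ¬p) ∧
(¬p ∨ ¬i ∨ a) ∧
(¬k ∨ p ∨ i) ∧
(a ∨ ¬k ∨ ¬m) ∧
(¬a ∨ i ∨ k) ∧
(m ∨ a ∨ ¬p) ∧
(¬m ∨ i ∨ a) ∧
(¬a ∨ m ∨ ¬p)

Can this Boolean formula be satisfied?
No

No, the formula is not satisfiable.

No assignment of truth values to the variables can make all 25 clauses true simultaneously.

The formula is UNSAT (unsatisfiable).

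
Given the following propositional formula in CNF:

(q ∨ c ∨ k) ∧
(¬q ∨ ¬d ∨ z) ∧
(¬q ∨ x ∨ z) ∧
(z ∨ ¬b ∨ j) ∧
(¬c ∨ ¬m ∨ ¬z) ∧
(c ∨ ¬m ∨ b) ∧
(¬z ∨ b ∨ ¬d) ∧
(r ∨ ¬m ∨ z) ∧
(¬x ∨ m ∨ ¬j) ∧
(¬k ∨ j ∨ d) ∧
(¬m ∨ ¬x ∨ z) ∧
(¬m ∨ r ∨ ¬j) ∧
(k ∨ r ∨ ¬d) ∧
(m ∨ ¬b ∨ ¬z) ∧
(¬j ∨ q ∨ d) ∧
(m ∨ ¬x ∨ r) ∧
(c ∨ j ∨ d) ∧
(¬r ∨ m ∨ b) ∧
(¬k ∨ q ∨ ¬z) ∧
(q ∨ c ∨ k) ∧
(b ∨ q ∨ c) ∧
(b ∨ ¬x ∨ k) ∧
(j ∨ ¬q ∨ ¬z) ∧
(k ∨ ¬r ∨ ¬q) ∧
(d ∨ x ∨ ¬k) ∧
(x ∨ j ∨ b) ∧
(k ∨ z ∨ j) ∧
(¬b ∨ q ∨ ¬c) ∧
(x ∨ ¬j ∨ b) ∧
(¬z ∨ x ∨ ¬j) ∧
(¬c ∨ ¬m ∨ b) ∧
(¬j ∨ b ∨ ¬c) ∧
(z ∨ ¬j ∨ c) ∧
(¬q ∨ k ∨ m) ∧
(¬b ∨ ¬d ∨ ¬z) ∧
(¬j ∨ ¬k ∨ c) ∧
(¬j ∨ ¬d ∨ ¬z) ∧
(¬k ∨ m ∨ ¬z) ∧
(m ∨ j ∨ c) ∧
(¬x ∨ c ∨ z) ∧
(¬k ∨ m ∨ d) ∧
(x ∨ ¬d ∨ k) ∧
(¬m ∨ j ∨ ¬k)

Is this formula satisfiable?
No

No, the formula is not satisfiable.

No assignment of truth values to the variables can make all 43 clauses true simultaneously.

The formula is UNSAT (unsatisfiable).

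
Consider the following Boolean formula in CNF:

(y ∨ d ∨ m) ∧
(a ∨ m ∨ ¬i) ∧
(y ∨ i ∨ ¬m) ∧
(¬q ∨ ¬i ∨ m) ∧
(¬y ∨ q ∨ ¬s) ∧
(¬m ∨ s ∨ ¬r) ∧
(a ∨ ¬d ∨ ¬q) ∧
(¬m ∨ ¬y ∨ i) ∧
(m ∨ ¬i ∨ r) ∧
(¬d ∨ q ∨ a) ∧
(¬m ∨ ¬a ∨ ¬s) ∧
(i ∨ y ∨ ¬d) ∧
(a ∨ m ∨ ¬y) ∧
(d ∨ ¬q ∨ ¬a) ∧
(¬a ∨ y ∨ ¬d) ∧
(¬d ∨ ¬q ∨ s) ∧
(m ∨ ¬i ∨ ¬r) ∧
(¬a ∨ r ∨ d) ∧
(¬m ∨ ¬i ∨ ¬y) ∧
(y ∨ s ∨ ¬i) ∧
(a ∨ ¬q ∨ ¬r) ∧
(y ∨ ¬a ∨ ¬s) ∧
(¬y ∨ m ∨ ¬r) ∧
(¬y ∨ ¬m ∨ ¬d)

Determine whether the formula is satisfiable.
Yes

Yes, the formula is satisfiable.

One satisfying assignment is: i=False, q=False, m=False, y=True, a=True, d=True, r=False, s=False

Verification: With this assignment, all 24 clauses evaluate to true.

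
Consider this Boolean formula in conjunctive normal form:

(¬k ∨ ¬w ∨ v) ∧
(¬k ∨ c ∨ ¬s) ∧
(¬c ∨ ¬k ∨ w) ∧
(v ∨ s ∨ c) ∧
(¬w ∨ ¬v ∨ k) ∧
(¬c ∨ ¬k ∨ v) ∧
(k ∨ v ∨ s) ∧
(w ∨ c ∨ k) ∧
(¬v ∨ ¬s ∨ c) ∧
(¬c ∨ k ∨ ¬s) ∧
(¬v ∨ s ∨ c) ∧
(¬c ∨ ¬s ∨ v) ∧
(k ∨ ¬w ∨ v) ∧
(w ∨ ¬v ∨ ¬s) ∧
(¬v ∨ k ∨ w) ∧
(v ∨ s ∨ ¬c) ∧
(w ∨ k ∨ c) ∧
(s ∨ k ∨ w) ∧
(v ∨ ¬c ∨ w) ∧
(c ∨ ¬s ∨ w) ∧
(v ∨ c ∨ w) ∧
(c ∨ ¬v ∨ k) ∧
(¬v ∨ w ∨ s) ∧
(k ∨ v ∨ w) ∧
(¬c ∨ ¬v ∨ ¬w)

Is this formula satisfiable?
No

No, the formula is not satisfiable.

No assignment of truth values to the variables can make all 25 clauses true simultaneously.

The formula is UNSAT (unsatisfiable).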